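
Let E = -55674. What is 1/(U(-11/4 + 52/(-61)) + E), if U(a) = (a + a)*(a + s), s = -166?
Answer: -29768/1620927975 ≈ -1.8365e-5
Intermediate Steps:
U(a) = 2*a*(-166 + a) (U(a) = (a + a)*(a - 166) = (2*a)*(-166 + a) = 2*a*(-166 + a))
1/(U(-11/4 + 52/(-61)) + E) = 1/(2*(-11/4 + 52/(-61))*(-166 + (-11/4 + 52/(-61))) - 55674) = 1/(2*(-11*1/4 + 52*(-1/61))*(-166 + (-11*1/4 + 52*(-1/61))) - 55674) = 1/(2*(-11/4 - 52/61)*(-166 + (-11/4 - 52/61)) - 55674) = 1/(2*(-879/244)*(-166 - 879/244) - 55674) = 1/(2*(-879/244)*(-41383/244) - 55674) = 1/(36375657/29768 - 55674) = 1/(-1620927975/29768) = -29768/1620927975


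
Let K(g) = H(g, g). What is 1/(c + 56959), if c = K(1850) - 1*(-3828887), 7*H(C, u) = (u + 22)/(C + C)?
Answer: 6475/25160853318 ≈ 2.5734e-7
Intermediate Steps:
H(C, u) = (22 + u)/(14*C) (H(C, u) = ((u + 22)/(C + C))/7 = ((22 + u)/((2*C)))/7 = ((22 + u)*(1/(2*C)))/7 = ((22 + u)/(2*C))/7 = (22 + u)/(14*C))
K(g) = (22 + g)/(14*g)
c = 24792043793/6475 (c = (1/14)*(22 + 1850)/1850 - 1*(-3828887) = (1/14)*(1/1850)*1872 + 3828887 = 468/6475 + 3828887 = 24792043793/6475 ≈ 3.8289e+6)
1/(c + 56959) = 1/(24792043793/6475 + 56959) = 1/(25160853318/6475) = 6475/25160853318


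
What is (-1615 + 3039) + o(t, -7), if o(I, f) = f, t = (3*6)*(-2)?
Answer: 1417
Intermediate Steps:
t = -36 (t = 18*(-2) = -36)
(-1615 + 3039) + o(t, -7) = (-1615 + 3039) - 7 = 1424 - 7 = 1417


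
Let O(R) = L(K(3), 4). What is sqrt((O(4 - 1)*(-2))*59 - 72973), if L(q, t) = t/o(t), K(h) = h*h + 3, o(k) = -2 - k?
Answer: I*sqrt(656049)/3 ≈ 269.99*I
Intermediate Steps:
K(h) = 3 + h**2 (K(h) = h**2 + 3 = 3 + h**2)
L(q, t) = t/(-2 - t)
O(R) = -2/3 (O(R) = -1*4/(2 + 4) = -1*4/6 = -1*4*1/6 = -2/3)
sqrt((O(4 - 1)*(-2))*59 - 72973) = sqrt(-2/3*(-2)*59 - 72973) = sqrt((4/3)*59 - 72973) = sqrt(236/3 - 72973) = sqrt(-218683/3) = I*sqrt(656049)/3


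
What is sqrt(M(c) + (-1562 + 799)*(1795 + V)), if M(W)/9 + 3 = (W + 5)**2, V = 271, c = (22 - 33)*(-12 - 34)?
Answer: 2*sqrt(193426) ≈ 879.60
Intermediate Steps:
c = 506 (c = -11*(-46) = 506)
M(W) = -27 + 9*(5 + W)**2 (M(W) = -27 + 9*(W + 5)**2 = -27 + 9*(5 + W)**2)
sqrt(M(c) + (-1562 + 799)*(1795 + V)) = sqrt((-27 + 9*(5 + 506)**2) + (-1562 + 799)*(1795 + 271)) = sqrt((-27 + 9*511**2) - 763*2066) = sqrt((-27 + 9*261121) - 1576358) = sqrt((-27 + 2350089) - 1576358) = sqrt(2350062 - 1576358) = sqrt(773704) = 2*sqrt(193426)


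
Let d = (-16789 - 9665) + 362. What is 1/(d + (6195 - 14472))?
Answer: -1/34369 ≈ -2.9096e-5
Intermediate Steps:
d = -26092 (d = -26454 + 362 = -26092)
1/(d + (6195 - 14472)) = 1/(-26092 + (6195 - 14472)) = 1/(-26092 - 8277) = 1/(-34369) = -1/34369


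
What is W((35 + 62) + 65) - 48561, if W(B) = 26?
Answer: -48535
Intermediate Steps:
W((35 + 62) + 65) - 48561 = 26 - 48561 = -48535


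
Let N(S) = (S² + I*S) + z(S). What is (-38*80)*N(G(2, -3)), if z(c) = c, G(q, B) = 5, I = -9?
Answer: 45600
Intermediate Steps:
N(S) = S² - 8*S (N(S) = (S² - 9*S) + S = S² - 8*S)
(-38*80)*N(G(2, -3)) = (-38*80)*(5*(-8 + 5)) = -15200*(-3) = -3040*(-15) = 45600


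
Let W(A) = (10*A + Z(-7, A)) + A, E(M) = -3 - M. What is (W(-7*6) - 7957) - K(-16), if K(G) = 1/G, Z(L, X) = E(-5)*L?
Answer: -134927/16 ≈ -8432.9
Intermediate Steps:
Z(L, X) = 2*L (Z(L, X) = (-3 - 1*(-5))*L = (-3 + 5)*L = 2*L)
W(A) = -14 + 11*A (W(A) = (10*A + 2*(-7)) + A = (10*A - 14) + A = (-14 + 10*A) + A = -14 + 11*A)
(W(-7*6) - 7957) - K(-16) = ((-14 + 11*(-7*6)) - 7957) - 1/(-16) = ((-14 + 11*(-42)) - 7957) - 1*(-1/16) = ((-14 - 462) - 7957) + 1/16 = (-476 - 7957) + 1/16 = -8433 + 1/16 = -134927/16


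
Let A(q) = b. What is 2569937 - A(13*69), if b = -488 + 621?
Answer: 2569804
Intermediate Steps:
b = 133
A(q) = 133
2569937 - A(13*69) = 2569937 - 1*133 = 2569937 - 133 = 2569804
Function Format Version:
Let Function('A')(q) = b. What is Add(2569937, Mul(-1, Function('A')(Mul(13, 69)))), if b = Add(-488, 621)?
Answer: 2569804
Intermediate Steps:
b = 133
Function('A')(q) = 133
Add(2569937, Mul(-1, Function('A')(Mul(13, 69)))) = Add(2569937, Mul(-1, 133)) = Add(2569937, -133) = 2569804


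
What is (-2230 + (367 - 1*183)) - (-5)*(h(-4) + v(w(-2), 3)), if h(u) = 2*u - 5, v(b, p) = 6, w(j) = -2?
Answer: -2081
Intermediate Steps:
h(u) = -5 + 2*u
(-2230 + (367 - 1*183)) - (-5)*(h(-4) + v(w(-2), 3)) = (-2230 + (367 - 1*183)) - (-5)*((-5 + 2*(-4)) + 6) = (-2230 + (367 - 183)) - (-5)*((-5 - 8) + 6) = (-2230 + 184) - (-5)*(-13 + 6) = -2046 - (-5)*(-7) = -2046 - 1*35 = -2046 - 35 = -2081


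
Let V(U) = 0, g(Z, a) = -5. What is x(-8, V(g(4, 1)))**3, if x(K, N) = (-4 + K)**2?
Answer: 2985984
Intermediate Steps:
x(-8, V(g(4, 1)))**3 = ((-4 - 8)**2)**3 = ((-12)**2)**3 = 144**3 = 2985984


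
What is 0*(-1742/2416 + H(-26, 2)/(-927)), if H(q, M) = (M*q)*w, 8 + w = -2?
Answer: 0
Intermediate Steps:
w = -10 (w = -8 - 2 = -10)
H(q, M) = -10*M*q (H(q, M) = (M*q)*(-10) = -10*M*q)
0*(-1742/2416 + H(-26, 2)/(-927)) = 0*(-1742/2416 - 10*2*(-26)/(-927)) = 0*(-1742*1/2416 + 520*(-1/927)) = 0*(-871/1208 - 520/927) = 0*(-1435577/1119816) = 0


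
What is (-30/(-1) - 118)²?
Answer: 7744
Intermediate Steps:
(-30/(-1) - 118)² = (-30*(-1) - 118)² = (30 - 118)² = (-88)² = 7744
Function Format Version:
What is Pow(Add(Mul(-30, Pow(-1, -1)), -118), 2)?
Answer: 7744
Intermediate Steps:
Pow(Add(Mul(-30, Pow(-1, -1)), -118), 2) = Pow(Add(Mul(-30, -1), -118), 2) = Pow(Add(30, -118), 2) = Pow(-88, 2) = 7744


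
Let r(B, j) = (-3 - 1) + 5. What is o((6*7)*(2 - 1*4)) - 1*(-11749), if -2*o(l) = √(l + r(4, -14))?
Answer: 11749 - I*√83/2 ≈ 11749.0 - 4.5552*I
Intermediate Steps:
r(B, j) = 1 (r(B, j) = -4 + 5 = 1)
o(l) = -√(1 + l)/2 (o(l) = -√(l + 1)/2 = -√(1 + l)/2)
o((6*7)*(2 - 1*4)) - 1*(-11749) = -√(1 + (6*7)*(2 - 1*4))/2 - 1*(-11749) = -√(1 + 42*(2 - 4))/2 + 11749 = -√(1 + 42*(-2))/2 + 11749 = -√(1 - 84)/2 + 11749 = -I*√83/2 + 11749 = 11749 - I*√83/2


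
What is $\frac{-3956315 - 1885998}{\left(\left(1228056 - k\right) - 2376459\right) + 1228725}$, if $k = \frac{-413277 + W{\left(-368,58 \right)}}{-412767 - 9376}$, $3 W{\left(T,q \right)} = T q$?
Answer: $- \frac{7398874610277}{101720848963} \approx -72.737$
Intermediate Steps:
$W{\left(T,q \right)} = \frac{T q}{3}$
$k = \frac{1261175}{1266429}$ ($k = \frac{-413277 + \frac{1}{3} \left(-368\right) 58}{-412767 - 9376} = \frac{-413277 - \frac{21344}{3}}{-422143} = \left(- \frac{1261175}{3}\right) \left(- \frac{1}{422143}\right) = \frac{1261175}{1266429} \approx 0.99585$)
$\frac{-3956315 - 1885998}{\left(\left(1228056 - k\right) - 2376459\right) + 1228725} = \frac{-3956315 - 1885998}{\left(\left(1228056 - \frac{1261175}{1266429}\right) - 2376459\right) + 1228725} = - \frac{5842313}{\left(\left(1228056 - \frac{1261175}{1266429}\right) - 2376459\right) + 1228725} = - \frac{5842313}{\left(\frac{1555244470849}{1266429} - 2376459\right) + 1228725} = - \frac{5842313}{- \frac{1454372124062}{1266429} + 1228725} = - \frac{5842313}{\frac{101720848963}{1266429}} = \left(-5842313\right) \frac{1266429}{101720848963} = - \frac{7398874610277}{101720848963}$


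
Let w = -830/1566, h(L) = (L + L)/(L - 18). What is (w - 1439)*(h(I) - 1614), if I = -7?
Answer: 45464803072/19575 ≈ 2.3226e+6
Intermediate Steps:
h(L) = 2*L/(-18 + L) (h(L) = (2*L)/(-18 + L) = 2*L/(-18 + L))
w = -415/783 (w = -830*1/1566 = -415/783 ≈ -0.53001)
(w - 1439)*(h(I) - 1614) = (-415/783 - 1439)*(2*(-7)/(-18 - 7) - 1614) = -1127152*(2*(-7)/(-25) - 1614)/783 = -1127152*(2*(-7)*(-1/25) - 1614)/783 = -1127152*(14/25 - 1614)/783 = -1127152/783*(-40336/25) = 45464803072/19575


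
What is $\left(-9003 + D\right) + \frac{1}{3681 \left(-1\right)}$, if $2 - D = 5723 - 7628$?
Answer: $- \frac{26120377}{3681} \approx -7096.0$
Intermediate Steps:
$D = 1907$ ($D = 2 - \left(5723 - 7628\right) = 2 - -1905 = 2 + 1905 = 1907$)
$\left(-9003 + D\right) + \frac{1}{3681 \left(-1\right)} = \left(-9003 + 1907\right) + \frac{1}{3681 \left(-1\right)} = -7096 + \frac{1}{-3681} = -7096 - \frac{1}{3681} = - \frac{26120377}{3681}$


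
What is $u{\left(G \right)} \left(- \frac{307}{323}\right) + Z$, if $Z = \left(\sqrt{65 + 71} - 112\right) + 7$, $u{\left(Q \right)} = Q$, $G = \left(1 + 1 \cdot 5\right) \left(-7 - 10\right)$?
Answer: $- \frac{153}{19} + 2 \sqrt{34} \approx 3.6093$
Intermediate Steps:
$G = -102$ ($G = \left(1 + 5\right) \left(-17\right) = 6 \left(-17\right) = -102$)
$Z = -105 + 2 \sqrt{34}$ ($Z = \left(\sqrt{136} - 112\right) + 7 = \left(2 \sqrt{34} - 112\right) + 7 = \left(-112 + 2 \sqrt{34}\right) + 7 = -105 + 2 \sqrt{34} \approx -93.338$)
$u{\left(G \right)} \left(- \frac{307}{323}\right) + Z = - 102 \left(- \frac{307}{323}\right) - \left(105 - 2 \sqrt{34}\right) = - 102 \left(\left(-307\right) \frac{1}{323}\right) - \left(105 - 2 \sqrt{34}\right) = \left(-102\right) \left(- \frac{307}{323}\right) - \left(105 - 2 \sqrt{34}\right) = \frac{1842}{19} - \left(105 - 2 \sqrt{34}\right) = - \frac{153}{19} + 2 \sqrt{34}$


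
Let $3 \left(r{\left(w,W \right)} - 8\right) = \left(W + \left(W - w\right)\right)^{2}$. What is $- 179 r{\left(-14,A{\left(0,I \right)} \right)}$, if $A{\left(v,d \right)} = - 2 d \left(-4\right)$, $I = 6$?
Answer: $- \frac{2170196}{3} \approx -7.234 \cdot 10^{5}$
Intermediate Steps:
$A{\left(v,d \right)} = 8 d$
$r{\left(w,W \right)} = 8 + \frac{\left(- w + 2 W\right)^{2}}{3}$ ($r{\left(w,W \right)} = 8 + \frac{\left(W + \left(W - w\right)\right)^{2}}{3} = 8 + \frac{\left(- w + 2 W\right)^{2}}{3}$)
$- 179 r{\left(-14,A{\left(0,I \right)} \right)} = - 179 \left(8 + \frac{\left(\left(-1\right) \left(-14\right) + 2 \cdot 8 \cdot 6\right)^{2}}{3}\right) = - 179 \left(8 + \frac{\left(14 + 2 \cdot 48\right)^{2}}{3}\right) = - 179 \left(8 + \frac{\left(14 + 96\right)^{2}}{3}\right) = - 179 \left(8 + \frac{110^{2}}{3}\right) = - 179 \left(8 + \frac{1}{3} \cdot 12100\right) = - 179 \left(8 + \frac{12100}{3}\right) = \left(-179\right) \frac{12124}{3} = - \frac{2170196}{3}$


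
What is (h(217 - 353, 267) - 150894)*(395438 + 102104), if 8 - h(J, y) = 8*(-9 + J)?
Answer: -74494973492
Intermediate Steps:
h(J, y) = 80 - 8*J (h(J, y) = 8 - 8*(-9 + J) = 8 - (-72 + 8*J) = 8 + (72 - 8*J) = 80 - 8*J)
(h(217 - 353, 267) - 150894)*(395438 + 102104) = ((80 - 8*(217 - 353)) - 150894)*(395438 + 102104) = ((80 - 8*(-136)) - 150894)*497542 = ((80 + 1088) - 150894)*497542 = (1168 - 150894)*497542 = -149726*497542 = -74494973492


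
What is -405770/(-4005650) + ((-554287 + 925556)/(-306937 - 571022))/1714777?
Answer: 61088683038735526/603052169760780795 ≈ 0.10130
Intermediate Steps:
-405770/(-4005650) + ((-554287 + 925556)/(-306937 - 571022))/1714777 = -405770*(-1/4005650) + (371269/(-877959))*(1/1714777) = 40577/400565 + (371269*(-1/877959))*(1/1714777) = 40577/400565 - 371269/877959*1/1714777 = 40577/400565 - 371269/1505503900143 = 61088683038735526/603052169760780795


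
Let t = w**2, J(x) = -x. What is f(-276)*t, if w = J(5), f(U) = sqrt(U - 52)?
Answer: 50*I*sqrt(82) ≈ 452.77*I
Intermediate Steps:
f(U) = sqrt(-52 + U)
w = -5 (w = -1*5 = -5)
t = 25 (t = (-5)**2 = 25)
f(-276)*t = sqrt(-52 - 276)*25 = sqrt(-328)*25 = (2*I*sqrt(82))*25 = 50*I*sqrt(82)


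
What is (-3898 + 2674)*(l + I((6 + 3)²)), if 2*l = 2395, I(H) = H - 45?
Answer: -1509804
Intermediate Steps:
I(H) = -45 + H
l = 2395/2 (l = (½)*2395 = 2395/2 ≈ 1197.5)
(-3898 + 2674)*(l + I((6 + 3)²)) = (-3898 + 2674)*(2395/2 + (-45 + (6 + 3)²)) = -1224*(2395/2 + (-45 + 9²)) = -1224*(2395/2 + (-45 + 81)) = -1224*(2395/2 + 36) = -1224*2467/2 = -1509804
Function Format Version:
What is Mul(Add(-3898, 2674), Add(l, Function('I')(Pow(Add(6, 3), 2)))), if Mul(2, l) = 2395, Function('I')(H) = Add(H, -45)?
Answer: -1509804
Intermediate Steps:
Function('I')(H) = Add(-45, H)
l = Rational(2395, 2) (l = Mul(Rational(1, 2), 2395) = Rational(2395, 2) ≈ 1197.5)
Mul(Add(-3898, 2674), Add(l, Function('I')(Pow(Add(6, 3), 2)))) = Mul(Add(-3898, 2674), Add(Rational(2395, 2), Add(-45, Pow(Add(6, 3), 2)))) = Mul(-1224, Add(Rational(2395, 2), Add(-45, Pow(9, 2)))) = Mul(-1224, Add(Rational(2395, 2), Add(-45, 81))) = Mul(-1224, Add(Rational(2395, 2), 36)) = Mul(-1224, Rational(2467, 2)) = -1509804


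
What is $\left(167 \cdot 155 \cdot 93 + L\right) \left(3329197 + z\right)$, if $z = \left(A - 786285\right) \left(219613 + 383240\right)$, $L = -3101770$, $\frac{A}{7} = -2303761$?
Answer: $7080637047902336135$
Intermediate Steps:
$A = -16126327$ ($A = 7 \left(-2303761\right) = -16126327$)
$z = -10195818882036$ ($z = \left(-16126327 - 786285\right) \left(219613 + 383240\right) = \left(-16912612\right) 602853 = -10195818882036$)
$\left(167 \cdot 155 \cdot 93 + L\right) \left(3329197 + z\right) = \left(167 \cdot 155 \cdot 93 - 3101770\right) \left(3329197 - 10195818882036\right) = \left(25885 \cdot 93 - 3101770\right) \left(-10195815552839\right) = \left(2407305 - 3101770\right) \left(-10195815552839\right) = \left(-694465\right) \left(-10195815552839\right) = 7080637047902336135$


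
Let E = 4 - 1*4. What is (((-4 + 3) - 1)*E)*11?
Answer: 0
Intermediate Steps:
E = 0 (E = 4 - 4 = 0)
(((-4 + 3) - 1)*E)*11 = (((-4 + 3) - 1)*0)*11 = ((-1 - 1)*0)*11 = -2*0*11 = 0*11 = 0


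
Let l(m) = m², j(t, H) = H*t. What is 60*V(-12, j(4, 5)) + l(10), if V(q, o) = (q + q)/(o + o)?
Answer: 64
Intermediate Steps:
V(q, o) = q/o (V(q, o) = (2*q)/((2*o)) = (2*q)*(1/(2*o)) = q/o)
60*V(-12, j(4, 5)) + l(10) = 60*(-12/(5*4)) + 10² = 60*(-12/20) + 100 = 60*(-12*1/20) + 100 = 60*(-⅗) + 100 = -36 + 100 = 64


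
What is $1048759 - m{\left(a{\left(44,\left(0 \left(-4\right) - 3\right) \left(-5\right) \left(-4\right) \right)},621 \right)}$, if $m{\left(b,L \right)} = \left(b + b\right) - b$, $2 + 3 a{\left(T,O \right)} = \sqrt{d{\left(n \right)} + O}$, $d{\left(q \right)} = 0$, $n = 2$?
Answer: $\frac{3146279}{3} - \frac{2 i \sqrt{15}}{3} \approx 1.0488 \cdot 10^{6} - 2.582 i$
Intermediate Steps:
$a{\left(T,O \right)} = - \frac{2}{3} + \frac{\sqrt{O}}{3}$ ($a{\left(T,O \right)} = - \frac{2}{3} + \frac{\sqrt{0 + O}}{3} = - \frac{2}{3} + \frac{\sqrt{O}}{3}$)
$m{\left(b,L \right)} = b$ ($m{\left(b,L \right)} = 2 b - b = b$)
$1048759 - m{\left(a{\left(44,\left(0 \left(-4\right) - 3\right) \left(-5\right) \left(-4\right) \right)},621 \right)} = 1048759 - \left(- \frac{2}{3} + \frac{\sqrt{\left(0 \left(-4\right) - 3\right) \left(-5\right) \left(-4\right)}}{3}\right) = 1048759 - \left(- \frac{2}{3} + \frac{\sqrt{\left(0 - 3\right) \left(-5\right) \left(-4\right)}}{3}\right) = 1048759 - \left(- \frac{2}{3} + \frac{\sqrt{\left(-3\right) \left(-5\right) \left(-4\right)}}{3}\right) = 1048759 - \left(- \frac{2}{3} + \frac{\sqrt{15 \left(-4\right)}}{3}\right) = 1048759 - \left(- \frac{2}{3} + \frac{\sqrt{-60}}{3}\right) = 1048759 - \left(- \frac{2}{3} + \frac{2 i \sqrt{15}}{3}\right) = 1048759 + \left(\frac{2}{3} - \frac{2 i \sqrt{15}}{3}\right) = \frac{3146279}{3} - \frac{2 i \sqrt{15}}{3}$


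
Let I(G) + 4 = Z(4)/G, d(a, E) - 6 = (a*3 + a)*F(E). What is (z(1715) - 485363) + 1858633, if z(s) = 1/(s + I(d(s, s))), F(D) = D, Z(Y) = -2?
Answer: 13821793756280593/10064877082 ≈ 1.3733e+6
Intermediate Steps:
d(a, E) = 6 + 4*E*a (d(a, E) = 6 + (a*3 + a)*E = 6 + (3*a + a)*E = 6 + (4*a)*E = 6 + 4*E*a)
I(G) = -4 - 2/G
z(s) = 1/(-4 + s - 2/(6 + 4*s²)) (z(s) = 1/(s + (-4 - 2/(6 + 4*s*s))) = 1/(s + (-4 - 2/(6 + 4*s²))) = 1/(-4 + s - 2/(6 + 4*s²)))
(z(1715) - 485363) + 1858633 = ((3 + 2*1715²)/(-1 + (-4 + 1715)*(3 + 2*1715²)) - 485363) + 1858633 = ((3 + 2*2941225)/(-1 + 1711*(3 + 2*2941225)) - 485363) + 1858633 = ((3 + 5882450)/(-1 + 1711*(3 + 5882450)) - 485363) + 1858633 = (5882453/(-1 + 1711*5882453) - 485363) + 1858633 = (5882453/(-1 + 10064877083) - 485363) + 1858633 = (5882453/10064877082 - 485363) + 1858633 = -4885118929268313/10064877082 + 1858633 = 13821793756280593/10064877082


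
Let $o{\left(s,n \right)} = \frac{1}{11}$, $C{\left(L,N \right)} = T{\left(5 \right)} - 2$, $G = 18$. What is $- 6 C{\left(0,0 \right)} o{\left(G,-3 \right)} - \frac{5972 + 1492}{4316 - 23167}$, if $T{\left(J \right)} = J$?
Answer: $- \frac{257214}{207361} \approx -1.2404$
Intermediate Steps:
$C{\left(L,N \right)} = 3$ ($C{\left(L,N \right)} = 5 - 2 = 3$)
$o{\left(s,n \right)} = \frac{1}{11}$
$- 6 C{\left(0,0 \right)} o{\left(G,-3 \right)} - \frac{5972 + 1492}{4316 - 23167} = \left(-6\right) 3 \cdot \frac{1}{11} - \frac{5972 + 1492}{4316 - 23167} = \left(-18\right) \frac{1}{11} - \frac{7464}{-18851} = - \frac{18}{11} - 7464 \left(- \frac{1}{18851}\right) = - \frac{18}{11} - - \frac{7464}{18851} = - \frac{18}{11} + \frac{7464}{18851} = - \frac{257214}{207361}$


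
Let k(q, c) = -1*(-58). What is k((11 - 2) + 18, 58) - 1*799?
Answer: -741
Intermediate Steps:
k(q, c) = 58
k((11 - 2) + 18, 58) - 1*799 = 58 - 1*799 = 58 - 799 = -741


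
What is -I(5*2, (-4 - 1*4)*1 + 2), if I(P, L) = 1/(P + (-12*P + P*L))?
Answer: 1/170 ≈ 0.0058824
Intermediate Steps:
I(P, L) = 1/(-11*P + L*P) (I(P, L) = 1/(P + (-12*P + L*P)) = 1/(-11*P + L*P))
-I(5*2, (-4 - 1*4)*1 + 2) = -1/((5*2)*(-11 + ((-4 - 1*4)*1 + 2))) = -1/(10*(-11 + ((-4 - 4)*1 + 2))) = -1/(10*(-11 + (-8*1 + 2))) = -1/(10*(-11 + (-8 + 2))) = -1/(10*(-11 - 6)) = -1/(10*(-17)) = -(-1)/(10*17) = -1*(-1/170) = 1/170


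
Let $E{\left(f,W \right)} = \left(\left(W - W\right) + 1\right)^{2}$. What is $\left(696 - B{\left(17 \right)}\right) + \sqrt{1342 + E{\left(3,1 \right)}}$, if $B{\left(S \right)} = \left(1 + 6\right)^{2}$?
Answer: $647 + \sqrt{1343} \approx 683.65$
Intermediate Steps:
$E{\left(f,W \right)} = 1$ ($E{\left(f,W \right)} = \left(0 + 1\right)^{2} = 1^{2} = 1$)
$B{\left(S \right)} = 49$ ($B{\left(S \right)} = 7^{2} = 49$)
$\left(696 - B{\left(17 \right)}\right) + \sqrt{1342 + E{\left(3,1 \right)}} = \left(696 - 49\right) + \sqrt{1342 + 1} = \left(696 - 49\right) + \sqrt{1343} = 647 + \sqrt{1343}$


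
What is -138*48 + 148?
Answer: -6476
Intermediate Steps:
-138*48 + 148 = -6624 + 148 = -6476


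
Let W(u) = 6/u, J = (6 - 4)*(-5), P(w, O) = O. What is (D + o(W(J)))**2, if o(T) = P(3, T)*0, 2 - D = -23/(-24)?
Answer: 625/576 ≈ 1.0851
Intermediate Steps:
J = -10 (J = 2*(-5) = -10)
D = 25/24 (D = 2 - (-23)/(-24) = 2 - (-23)*(-1)/24 = 2 - 1*23/24 = 2 - 23/24 = 25/24 ≈ 1.0417)
o(T) = 0 (o(T) = T*0 = 0)
(D + o(W(J)))**2 = (25/24 + 0)**2 = (25/24)**2 = 625/576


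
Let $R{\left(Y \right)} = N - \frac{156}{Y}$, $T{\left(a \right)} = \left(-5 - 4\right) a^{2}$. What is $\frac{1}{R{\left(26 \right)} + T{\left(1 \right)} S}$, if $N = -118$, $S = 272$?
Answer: $- \frac{1}{2572} \approx -0.0003888$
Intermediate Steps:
$T{\left(a \right)} = - 9 a^{2}$
$R{\left(Y \right)} = -118 - \frac{156}{Y}$
$\frac{1}{R{\left(26 \right)} + T{\left(1 \right)} S} = \frac{1}{\left(-118 - \frac{156}{26}\right) + - 9 \cdot 1^{2} \cdot 272} = \frac{1}{\left(-118 - 6\right) + \left(-9\right) 1 \cdot 272} = \frac{1}{\left(-118 - 6\right) - 2448} = \frac{1}{-124 - 2448} = \frac{1}{-2572} = - \frac{1}{2572}$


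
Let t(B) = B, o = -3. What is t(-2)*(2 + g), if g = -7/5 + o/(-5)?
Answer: -12/5 ≈ -2.4000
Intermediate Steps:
g = -4/5 (g = -7/5 - 3/(-5) = -7*1/5 - 3*(-1/5) = -7/5 + 3/5 = -4/5 ≈ -0.80000)
t(-2)*(2 + g) = -2*(2 - 4/5) = -2*6/5 = -12/5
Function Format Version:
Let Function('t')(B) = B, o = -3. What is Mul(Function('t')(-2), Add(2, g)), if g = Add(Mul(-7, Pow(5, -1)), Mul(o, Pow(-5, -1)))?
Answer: Rational(-12, 5) ≈ -2.4000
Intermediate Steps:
g = Rational(-4, 5) (g = Add(Mul(-7, Pow(5, -1)), Mul(-3, Pow(-5, -1))) = Add(Mul(-7, Rational(1, 5)), Mul(-3, Rational(-1, 5))) = Add(Rational(-7, 5), Rational(3, 5)) = Rational(-4, 5) ≈ -0.80000)
Mul(Function('t')(-2), Add(2, g)) = Mul(-2, Add(2, Rational(-4, 5))) = Mul(-2, Rational(6, 5)) = Rational(-12, 5)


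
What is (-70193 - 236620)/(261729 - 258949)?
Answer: -306813/2780 ≈ -110.36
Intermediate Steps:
(-70193 - 236620)/(261729 - 258949) = -306813/2780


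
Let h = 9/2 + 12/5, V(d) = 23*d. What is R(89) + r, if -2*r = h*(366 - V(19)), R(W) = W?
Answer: 6679/20 ≈ 333.95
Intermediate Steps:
h = 69/10 (h = 9*(½) + 12*(⅕) = 9/2 + 12/5 = 69/10 ≈ 6.9000)
r = 4899/20 (r = -69*(366 - 23*19)/20 = -69*(366 - 1*437)/20 = -69*(366 - 437)/20 = -69*(-71)/20 = -½*(-4899/10) = 4899/20 ≈ 244.95)
R(89) + r = 89 + 4899/20 = 6679/20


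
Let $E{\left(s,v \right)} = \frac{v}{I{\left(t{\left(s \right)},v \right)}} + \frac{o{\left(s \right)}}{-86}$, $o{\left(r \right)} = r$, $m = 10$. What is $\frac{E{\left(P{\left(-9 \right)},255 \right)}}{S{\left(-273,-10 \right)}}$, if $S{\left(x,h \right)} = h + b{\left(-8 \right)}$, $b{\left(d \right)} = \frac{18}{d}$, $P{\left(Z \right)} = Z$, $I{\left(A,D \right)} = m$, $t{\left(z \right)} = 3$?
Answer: $- \frac{4404}{2107} \approx -2.0902$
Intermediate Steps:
$I{\left(A,D \right)} = 10$
$E{\left(s,v \right)} = - \frac{s}{86} + \frac{v}{10}$ ($E{\left(s,v \right)} = \frac{v}{10} + \frac{s}{-86} = v \frac{1}{10} + s \left(- \frac{1}{86}\right) = \frac{v}{10} - \frac{s}{86} = - \frac{s}{86} + \frac{v}{10}$)
$S{\left(x,h \right)} = - \frac{9}{4} + h$ ($S{\left(x,h \right)} = h + \frac{18}{-8} = h + 18 \left(- \frac{1}{8}\right) = h - \frac{9}{4} = - \frac{9}{4} + h$)
$\frac{E{\left(P{\left(-9 \right)},255 \right)}}{S{\left(-273,-10 \right)}} = \frac{\left(- \frac{1}{86}\right) \left(-9\right) + \frac{1}{10} \cdot 255}{- \frac{9}{4} - 10} = \frac{\frac{9}{86} + \frac{51}{2}}{- \frac{49}{4}} = \frac{1101}{43} \left(- \frac{4}{49}\right) = - \frac{4404}{2107}$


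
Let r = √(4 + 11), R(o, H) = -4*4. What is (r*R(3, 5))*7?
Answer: -112*√15 ≈ -433.77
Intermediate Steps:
R(o, H) = -16
r = √15 ≈ 3.8730
(r*R(3, 5))*7 = (√15*(-16))*7 = -16*√15*7 = -112*√15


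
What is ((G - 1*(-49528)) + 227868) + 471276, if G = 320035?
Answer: 1068707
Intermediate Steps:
((G - 1*(-49528)) + 227868) + 471276 = ((320035 - 1*(-49528)) + 227868) + 471276 = ((320035 + 49528) + 227868) + 471276 = (369563 + 227868) + 471276 = 597431 + 471276 = 1068707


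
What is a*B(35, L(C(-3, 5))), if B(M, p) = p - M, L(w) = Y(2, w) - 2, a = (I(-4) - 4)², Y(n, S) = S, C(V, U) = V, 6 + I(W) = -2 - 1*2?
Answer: -7840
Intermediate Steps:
I(W) = -10 (I(W) = -6 + (-2 - 1*2) = -6 + (-2 - 2) = -6 - 4 = -10)
a = 196 (a = (-10 - 4)² = (-14)² = 196)
L(w) = -2 + w (L(w) = w - 2 = -2 + w)
a*B(35, L(C(-3, 5))) = 196*((-2 - 3) - 1*35) = 196*(-5 - 35) = 196*(-40) = -7840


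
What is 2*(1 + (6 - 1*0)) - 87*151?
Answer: -13123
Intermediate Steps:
2*(1 + (6 - 1*0)) - 87*151 = 2*(1 + (6 + 0)) - 13137 = 2*(1 + 6) - 13137 = 2*7 - 13137 = 14 - 13137 = -13123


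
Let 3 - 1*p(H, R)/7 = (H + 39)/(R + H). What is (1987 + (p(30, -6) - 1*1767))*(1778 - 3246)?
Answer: -648489/2 ≈ -3.2424e+5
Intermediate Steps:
p(H, R) = 21 - 7*(39 + H)/(H + R) (p(H, R) = 21 - 7*(H + 39)/(R + H) = 21 - 7*(39 + H)/(H + R))
(1987 + (p(30, -6) - 1*1767))*(1778 - 3246) = (1987 + (7*(-39 + 2*30 + 3*(-6))/(30 - 6) - 1*1767))*(1778 - 3246) = (1987 + (7*(-39 + 60 - 18)/24 - 1767))*(-1468) = (1987 + (7*(1/24)*3 - 1767))*(-1468) = (1987 + (7/8 - 1767))*(-1468) = (1987 - 14129/8)*(-1468) = (1767/8)*(-1468) = -648489/2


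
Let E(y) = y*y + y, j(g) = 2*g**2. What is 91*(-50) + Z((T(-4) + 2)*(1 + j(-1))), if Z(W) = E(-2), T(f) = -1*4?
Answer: -4548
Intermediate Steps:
T(f) = -4
E(y) = y + y**2 (E(y) = y**2 + y = y + y**2)
Z(W) = 2 (Z(W) = -2*(1 - 2) = -2*(-1) = 2)
91*(-50) + Z((T(-4) + 2)*(1 + j(-1))) = 91*(-50) + 2 = -4550 + 2 = -4548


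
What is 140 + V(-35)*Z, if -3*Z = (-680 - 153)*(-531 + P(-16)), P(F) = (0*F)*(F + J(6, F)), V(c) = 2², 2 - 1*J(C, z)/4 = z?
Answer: -589624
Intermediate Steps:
J(C, z) = 8 - 4*z
V(c) = 4
P(F) = 0 (P(F) = (0*F)*(F + (8 - 4*F)) = 0*(8 - 3*F) = 0)
Z = -147441 (Z = -(-680 - 153)*(-531 + 0)/3 = -(-833)*(-531)/3 = -⅓*442323 = -147441)
140 + V(-35)*Z = 140 + 4*(-147441) = 140 - 589764 = -589624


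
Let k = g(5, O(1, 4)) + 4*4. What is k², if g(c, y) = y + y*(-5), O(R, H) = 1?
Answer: 144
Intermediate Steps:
g(c, y) = -4*y (g(c, y) = y - 5*y = -4*y)
k = 12 (k = -4*1 + 4*4 = -4 + 16 = 12)
k² = 12² = 144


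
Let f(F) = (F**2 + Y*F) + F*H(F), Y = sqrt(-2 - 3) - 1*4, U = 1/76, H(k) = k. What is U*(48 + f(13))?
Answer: 167/38 + 13*I*sqrt(5)/76 ≈ 4.3947 + 0.38249*I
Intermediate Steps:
U = 1/76 ≈ 0.013158
Y = -4 + I*sqrt(5) (Y = sqrt(-5) - 4 = I*sqrt(5) - 4 = -4 + I*sqrt(5) ≈ -4.0 + 2.2361*I)
f(F) = 2*F**2 + F*(-4 + I*sqrt(5)) (f(F) = (F**2 + (-4 + I*sqrt(5))*F) + F*F = (F**2 + F*(-4 + I*sqrt(5))) + F**2 = 2*F**2 + F*(-4 + I*sqrt(5)))
U*(48 + f(13)) = (48 + 13*(-4 + 2*13 + I*sqrt(5)))/76 = (48 + 13*(-4 + 26 + I*sqrt(5)))/76 = (48 + 13*(22 + I*sqrt(5)))/76 = (48 + (286 + 13*I*sqrt(5)))/76 = (334 + 13*I*sqrt(5))/76 = 167/38 + 13*I*sqrt(5)/76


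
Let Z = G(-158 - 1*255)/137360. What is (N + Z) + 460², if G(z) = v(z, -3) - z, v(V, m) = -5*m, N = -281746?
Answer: -2408813533/34340 ≈ -70146.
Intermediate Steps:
G(z) = 15 - z (G(z) = -5*(-3) - z = 15 - z)
Z = 107/34340 (Z = (15 - (-158 - 1*255))/137360 = (15 - (-158 - 255))*(1/137360) = (15 - 1*(-413))*(1/137360) = (15 + 413)*(1/137360) = 428*(1/137360) = 107/34340 ≈ 0.0031159)
(N + Z) + 460² = (-281746 + 107/34340) + 460² = -9675157533/34340 + 211600 = -2408813533/34340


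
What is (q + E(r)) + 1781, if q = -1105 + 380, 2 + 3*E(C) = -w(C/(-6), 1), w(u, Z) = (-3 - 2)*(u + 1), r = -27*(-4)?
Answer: 1027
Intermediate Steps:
r = 108
w(u, Z) = -5 - 5*u (w(u, Z) = -5*(1 + u) = -5 - 5*u)
E(C) = 1 - 5*C/18 (E(C) = -⅔ + (-(-5 - 5*C/(-6)))/3 = -⅔ + (-(-5 - 5*C*(-1)/6))/3 = -⅔ + (-(-5 - (-5)*C/6))/3 = -⅔ + (-(-5 + 5*C/6))/3 = -⅔ + (5 - 5*C/6)/3 = -⅔ + (5/3 - 5*C/18) = 1 - 5*C/18)
q = -725
(q + E(r)) + 1781 = (-725 + (1 - 5/18*108)) + 1781 = (-725 + (1 - 30)) + 1781 = (-725 - 29) + 1781 = -754 + 1781 = 1027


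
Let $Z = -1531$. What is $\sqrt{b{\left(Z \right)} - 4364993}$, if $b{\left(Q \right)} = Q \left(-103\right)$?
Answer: $10 i \sqrt{42073} \approx 2051.2 i$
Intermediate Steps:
$b{\left(Q \right)} = - 103 Q$
$\sqrt{b{\left(Z \right)} - 4364993} = \sqrt{\left(-103\right) \left(-1531\right) - 4364993} = \sqrt{157693 - 4364993} = \sqrt{-4207300} = 10 i \sqrt{42073}$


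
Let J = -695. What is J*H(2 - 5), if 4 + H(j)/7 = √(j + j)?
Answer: 19460 - 4865*I*√6 ≈ 19460.0 - 11917.0*I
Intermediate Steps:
H(j) = -28 + 7*√2*√j (H(j) = -28 + 7*√(j + j) = -28 + 7*√(2*j) = -28 + 7*(√2*√j) = -28 + 7*√2*√j)
J*H(2 - 5) = -695*(-28 + 7*√2*√(2 - 5)) = -695*(-28 + 7*√2*√(-3)) = -695*(-28 + 7*√2*(I*√3)) = -695*(-28 + 7*I*√6) = 19460 - 4865*I*√6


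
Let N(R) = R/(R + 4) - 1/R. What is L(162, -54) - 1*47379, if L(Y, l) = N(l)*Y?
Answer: -1180026/25 ≈ -47201.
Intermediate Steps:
N(R) = -1/R + R/(4 + R) (N(R) = R/(4 + R) - 1/R = -1/R + R/(4 + R))
L(Y, l) = Y*(-4 + l² - l)/(l*(4 + l)) (L(Y, l) = ((-4 + l² - l)/(l*(4 + l)))*Y = Y*(-4 + l² - l)/(l*(4 + l)))
L(162, -54) - 1*47379 = 162*(-4 + (-54)² - 1*(-54))/(-54*(4 - 54)) - 1*47379 = 162*(-1/54)*(-4 + 2916 + 54)/(-50) - 47379 = 162*(-1/54)*(-1/50)*2966 - 47379 = 4449/25 - 47379 = -1180026/25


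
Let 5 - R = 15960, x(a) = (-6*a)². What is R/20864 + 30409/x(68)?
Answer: -31585621/54267264 ≈ -0.58204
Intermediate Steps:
x(a) = 36*a²
R = -15955 (R = 5 - 1*15960 = 5 - 15960 = -15955)
R/20864 + 30409/x(68) = -15955/20864 + 30409/((36*68²)) = -15955*1/20864 + 30409/((36*4624)) = -15955/20864 + 30409/166464 = -31585621/54267264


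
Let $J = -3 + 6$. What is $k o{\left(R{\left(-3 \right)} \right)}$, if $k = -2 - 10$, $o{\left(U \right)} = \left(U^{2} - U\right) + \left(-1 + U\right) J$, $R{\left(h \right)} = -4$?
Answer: $-60$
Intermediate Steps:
$J = 3$
$o{\left(U \right)} = -3 + U^{2} + 2 U$ ($o{\left(U \right)} = \left(U^{2} - U\right) + \left(-1 + U\right) 3 = \left(U^{2} - U\right) + \left(-3 + 3 U\right) = -3 + U^{2} + 2 U$)
$k = -12$ ($k = -2 - 10 = -12$)
$k o{\left(R{\left(-3 \right)} \right)} = - 12 \left(-3 + \left(-4\right)^{2} + 2 \left(-4\right)\right) = - 12 \left(-3 + 16 - 8\right) = \left(-12\right) 5 = -60$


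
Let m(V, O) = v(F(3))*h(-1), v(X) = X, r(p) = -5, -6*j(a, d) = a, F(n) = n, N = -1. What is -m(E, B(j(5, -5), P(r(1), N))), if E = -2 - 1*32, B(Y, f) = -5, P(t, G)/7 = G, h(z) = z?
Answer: 3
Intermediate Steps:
j(a, d) = -a/6
P(t, G) = 7*G
E = -34 (E = -2 - 32 = -34)
m(V, O) = -3 (m(V, O) = 3*(-1) = -3)
-m(E, B(j(5, -5), P(r(1), N))) = -1*(-3) = 3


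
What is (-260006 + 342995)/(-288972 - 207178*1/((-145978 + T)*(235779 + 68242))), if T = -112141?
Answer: -6512445299855511/22676672127301850 ≈ -0.28719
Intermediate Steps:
(-260006 + 342995)/(-288972 - 207178*1/((-145978 + T)*(235779 + 68242))) = (-260006 + 342995)/(-288972 - 207178*1/((-145978 - 112141)*(235779 + 68242))) = 82989/(-288972 - 207178/((-258119*304021))) = 82989/(-288972 - 207178/(-78473596499)) = 82989/(-288972 - 207178*(-1/78473596499)) = 82989/(-288972 + 207178/78473596499) = 82989/(-22676672127301850/78473596499) = 82989*(-78473596499/22676672127301850) = -6512445299855511/22676672127301850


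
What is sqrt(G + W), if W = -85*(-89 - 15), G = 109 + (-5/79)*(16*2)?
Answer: sqrt(55838069)/79 ≈ 94.589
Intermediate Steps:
G = 8451/79 (G = 109 - 5*1/79*32 = 109 - 5/79*32 = 109 - 160/79 = 8451/79 ≈ 106.97)
W = 8840 (W = -85*(-104) = 8840)
sqrt(G + W) = sqrt(8451/79 + 8840) = sqrt(706811/79) = sqrt(55838069)/79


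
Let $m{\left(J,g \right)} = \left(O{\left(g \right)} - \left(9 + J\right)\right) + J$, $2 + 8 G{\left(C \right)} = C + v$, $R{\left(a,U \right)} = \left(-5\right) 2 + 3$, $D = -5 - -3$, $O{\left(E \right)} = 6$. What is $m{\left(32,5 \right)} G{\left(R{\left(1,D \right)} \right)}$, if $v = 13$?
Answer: $- \frac{3}{2} \approx -1.5$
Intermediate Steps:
$D = -2$ ($D = -5 + 3 = -2$)
$R{\left(a,U \right)} = -7$ ($R{\left(a,U \right)} = -10 + 3 = -7$)
$G{\left(C \right)} = \frac{11}{8} + \frac{C}{8}$ ($G{\left(C \right)} = - \frac{1}{4} + \frac{C + 13}{8} = - \frac{1}{4} + \frac{13 + C}{8} = - \frac{1}{4} + \left(\frac{13}{8} + \frac{C}{8}\right) = \frac{11}{8} + \frac{C}{8}$)
$m{\left(J,g \right)} = -3$ ($m{\left(J,g \right)} = \left(6 - \left(9 + J\right)\right) + J = \left(-3 - J\right) + J = -3$)
$m{\left(32,5 \right)} G{\left(R{\left(1,D \right)} \right)} = - 3 \left(\frac{11}{8} + \frac{1}{8} \left(-7\right)\right) = - 3 \left(\frac{11}{8} - \frac{7}{8}\right) = \left(-3\right) \frac{1}{2} = - \frac{3}{2}$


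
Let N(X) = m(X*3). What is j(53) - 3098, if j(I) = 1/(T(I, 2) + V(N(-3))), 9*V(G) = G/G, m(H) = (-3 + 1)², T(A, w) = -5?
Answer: -136321/44 ≈ -3098.2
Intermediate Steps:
m(H) = 4 (m(H) = (-2)² = 4)
N(X) = 4
V(G) = ⅑ (V(G) = (G/G)/9 = (⅑)*1 = ⅑)
j(I) = -9/44 (j(I) = 1/(-5 + ⅑) = 1/(-44/9) = -9/44)
j(53) - 3098 = -9/44 - 3098 = -136321/44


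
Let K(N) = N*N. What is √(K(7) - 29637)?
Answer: 2*I*√7397 ≈ 172.01*I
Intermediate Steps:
K(N) = N²
√(K(7) - 29637) = √(7² - 29637) = √(49 - 29637) = √(-29588) = 2*I*√7397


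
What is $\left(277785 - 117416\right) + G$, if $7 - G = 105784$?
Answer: $54592$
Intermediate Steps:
$G = -105777$ ($G = 7 - 105784 = -105777$)
$\left(277785 - 117416\right) + G = \left(277785 - 117416\right) - 105777 = 160369 - 105777 = 54592$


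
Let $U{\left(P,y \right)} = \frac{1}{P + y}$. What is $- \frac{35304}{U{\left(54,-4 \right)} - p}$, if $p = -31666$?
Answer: $- \frac{588400}{527767} \approx -1.1149$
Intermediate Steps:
$- \frac{35304}{U{\left(54,-4 \right)} - p} = - \frac{35304}{\frac{1}{54 - 4} - -31666} = - \frac{35304}{\frac{1}{50} + 31666} = - \frac{35304}{\frac{1583301}{50}} = \left(-35304\right) \frac{50}{1583301} = - \frac{588400}{527767}$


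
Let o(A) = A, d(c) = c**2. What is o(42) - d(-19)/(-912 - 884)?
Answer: 75793/1796 ≈ 42.201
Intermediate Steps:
o(42) - d(-19)/(-912 - 884) = 42 - (-19)**2/(-912 - 884) = 42 - 361/(-1796) = 42 - 361*(-1)/1796 = 42 - 1*(-361/1796) = 42 + 361/1796 = 75793/1796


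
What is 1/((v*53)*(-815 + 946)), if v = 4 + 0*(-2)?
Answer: 1/27772 ≈ 3.6007e-5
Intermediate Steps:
v = 4 (v = 4 + 0 = 4)
1/((v*53)*(-815 + 946)) = 1/((4*53)*(-815 + 946)) = 1/(212*131) = 1/27772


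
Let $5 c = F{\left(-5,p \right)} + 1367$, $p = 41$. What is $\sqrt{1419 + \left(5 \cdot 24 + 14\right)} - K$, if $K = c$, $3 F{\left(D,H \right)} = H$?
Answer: $- \frac{4142}{15} + \sqrt{1553} \approx -236.73$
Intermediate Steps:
$F{\left(D,H \right)} = \frac{H}{3}$
$c = \frac{4142}{15}$ ($c = \frac{\frac{1}{3} \cdot 41 + 1367}{5} = \frac{\frac{41}{3} + 1367}{5} = \frac{1}{5} \cdot \frac{4142}{3} = \frac{4142}{15} \approx 276.13$)
$K = \frac{4142}{15} \approx 276.13$
$\sqrt{1419 + \left(5 \cdot 24 + 14\right)} - K = \sqrt{1419 + \left(5 \cdot 24 + 14\right)} - \frac{4142}{15} = \sqrt{1419 + \left(120 + 14\right)} - \frac{4142}{15} = \sqrt{1419 + 134} - \frac{4142}{15} = \sqrt{1553} - \frac{4142}{15} = - \frac{4142}{15} + \sqrt{1553}$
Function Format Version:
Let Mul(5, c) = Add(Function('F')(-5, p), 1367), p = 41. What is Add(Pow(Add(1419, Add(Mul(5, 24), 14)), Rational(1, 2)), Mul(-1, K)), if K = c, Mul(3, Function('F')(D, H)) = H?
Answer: Add(Rational(-4142, 15), Pow(1553, Rational(1, 2))) ≈ -236.73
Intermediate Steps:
Function('F')(D, H) = Mul(Rational(1, 3), H)
c = Rational(4142, 15) (c = Mul(Rational(1, 5), Add(Mul(Rational(1, 3), 41), 1367)) = Mul(Rational(1, 5), Add(Rational(41, 3), 1367)) = Mul(Rational(1, 5), Rational(4142, 3)) = Rational(4142, 15) ≈ 276.13)
K = Rational(4142, 15) ≈ 276.13
Add(Pow(Add(1419, Add(Mul(5, 24), 14)), Rational(1, 2)), Mul(-1, K)) = Add(Pow(Add(1419, Add(Mul(5, 24), 14)), Rational(1, 2)), Mul(-1, Rational(4142, 15))) = Add(Pow(Add(1419, Add(120, 14)), Rational(1, 2)), Rational(-4142, 15)) = Add(Pow(Add(1419, 134), Rational(1, 2)), Rational(-4142, 15)) = Add(Pow(1553, Rational(1, 2)), Rational(-4142, 15)) = Add(Rational(-4142, 15), Pow(1553, Rational(1, 2)))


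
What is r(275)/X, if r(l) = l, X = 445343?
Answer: 275/445343 ≈ 0.00061750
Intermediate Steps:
r(275)/X = 275/445343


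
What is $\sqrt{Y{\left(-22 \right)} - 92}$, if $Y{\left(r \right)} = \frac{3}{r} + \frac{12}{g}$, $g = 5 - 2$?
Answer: $\frac{i \sqrt{42658}}{22} \approx 9.3881 i$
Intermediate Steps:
$g = 3$ ($g = 5 - 2 = 3$)
$Y{\left(r \right)} = 4 + \frac{3}{r}$ ($Y{\left(r \right)} = \frac{3}{r} + \frac{12}{3} = \frac{3}{r} + 12 \cdot \frac{1}{3} = \frac{3}{r} + 4 = 4 + \frac{3}{r}$)
$\sqrt{Y{\left(-22 \right)} - 92} = \sqrt{\left(4 + \frac{3}{-22}\right) - 92} = \sqrt{\left(4 + 3 \left(- \frac{1}{22}\right)\right) - 92} = \sqrt{\left(4 - \frac{3}{22}\right) - 92} = \sqrt{\frac{85}{22} - 92} = \sqrt{- \frac{1939}{22}} = \frac{i \sqrt{42658}}{22}$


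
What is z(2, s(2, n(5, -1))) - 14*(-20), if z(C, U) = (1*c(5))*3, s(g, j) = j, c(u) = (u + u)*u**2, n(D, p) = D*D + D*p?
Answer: 1030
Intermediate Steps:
n(D, p) = D**2 + D*p
c(u) = 2*u**3 (c(u) = (2*u)*u**2 = 2*u**3)
z(C, U) = 750 (z(C, U) = (1*(2*5**3))*3 = (1*(2*125))*3 = (1*250)*3 = 250*3 = 750)
z(2, s(2, n(5, -1))) - 14*(-20) = 750 - 14*(-20) = 750 + 280 = 1030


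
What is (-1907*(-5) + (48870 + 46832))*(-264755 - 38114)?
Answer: -31873024953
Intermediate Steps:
(-1907*(-5) + (48870 + 46832))*(-264755 - 38114) = (9535 + 95702)*(-302869) = 105237*(-302869) = -31873024953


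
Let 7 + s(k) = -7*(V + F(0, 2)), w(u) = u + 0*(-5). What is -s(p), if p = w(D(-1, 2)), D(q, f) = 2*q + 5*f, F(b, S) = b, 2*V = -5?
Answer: -21/2 ≈ -10.500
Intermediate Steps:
V = -5/2 (V = (1/2)*(-5) = -5/2 ≈ -2.5000)
w(u) = u (w(u) = u + 0 = u)
p = 8 (p = 2*(-1) + 5*2 = -2 + 10 = 8)
s(k) = 21/2 (s(k) = -7 - 7*(-5/2 + 0) = -7 - 7*(-5/2) = -7 + 35/2 = 21/2)
-s(p) = -1*21/2 = -21/2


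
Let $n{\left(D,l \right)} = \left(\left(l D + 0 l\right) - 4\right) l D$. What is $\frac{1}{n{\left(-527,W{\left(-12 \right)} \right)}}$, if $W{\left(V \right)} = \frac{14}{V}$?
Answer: $\frac{36}{13520185} \approx 2.6627 \cdot 10^{-6}$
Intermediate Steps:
$n{\left(D,l \right)} = D l \left(-4 + D l\right)$ ($n{\left(D,l \right)} = \left(\left(D l + 0\right) - 4\right) l D = \left(D l - 4\right) l D = \left(-4 + D l\right) l D = l \left(-4 + D l\right) D = D l \left(-4 + D l\right)$)
$\frac{1}{n{\left(-527,W{\left(-12 \right)} \right)}} = \frac{1}{\left(-527\right) \frac{14}{-12} \left(-4 - 527 \frac{14}{-12}\right)} = \frac{1}{\left(-527\right) 14 \left(- \frac{1}{12}\right) \left(-4 - 527 \cdot 14 \left(- \frac{1}{12}\right)\right)} = \frac{1}{\left(-527\right) \left(- \frac{7}{6}\right) \left(-4 - - \frac{3689}{6}\right)} = \frac{1}{\left(-527\right) \left(- \frac{7}{6}\right) \left(-4 + \frac{3689}{6}\right)} = \frac{1}{\left(-527\right) \left(- \frac{7}{6}\right) \frac{3665}{6}} = \frac{1}{\frac{13520185}{36}} = \frac{36}{13520185}$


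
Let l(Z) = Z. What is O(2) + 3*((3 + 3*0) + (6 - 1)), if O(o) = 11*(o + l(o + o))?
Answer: 90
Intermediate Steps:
O(o) = 33*o (O(o) = 11*(o + (o + o)) = 11*(o + 2*o) = 11*(3*o) = 33*o)
O(2) + 3*((3 + 3*0) + (6 - 1)) = 33*2 + 3*((3 + 3*0) + (6 - 1)) = 66 + 3*((3 + 0) + 5) = 66 + 3*(3 + 5) = 66 + 3*8 = 66 + 24 = 90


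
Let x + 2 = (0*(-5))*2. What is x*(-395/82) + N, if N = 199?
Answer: 8554/41 ≈ 208.63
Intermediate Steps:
x = -2 (x = -2 + (0*(-5))*2 = -2 + 0*2 = -2 + 0 = -2)
x*(-395/82) + N = -(-790)/82 + 199 = -2*(-395/82) + 199 = 395/41 + 199 = 8554/41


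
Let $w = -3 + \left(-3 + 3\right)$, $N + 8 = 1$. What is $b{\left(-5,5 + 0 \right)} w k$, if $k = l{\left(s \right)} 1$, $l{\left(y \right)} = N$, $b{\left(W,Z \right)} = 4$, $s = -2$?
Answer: $84$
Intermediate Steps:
$N = -7$ ($N = -8 + 1 = -7$)
$l{\left(y \right)} = -7$
$w = -3$ ($w = -3 + 0 = -3$)
$k = -7$ ($k = \left(-7\right) 1 = -7$)
$b{\left(-5,5 + 0 \right)} w k = 4 \left(-3\right) \left(-7\right) = \left(-12\right) \left(-7\right) = 84$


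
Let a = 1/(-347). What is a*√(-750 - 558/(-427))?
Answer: -2*I*√34127121/148169 ≈ -0.078854*I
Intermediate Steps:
a = -1/347 ≈ -0.0028818
a*√(-750 - 558/(-427)) = -√(-750 - 558/(-427))/347 = -√(-750 - 558*(-1/427))/347 = -√(-750 + 558/427)/347 = -2*I*√34127121/148169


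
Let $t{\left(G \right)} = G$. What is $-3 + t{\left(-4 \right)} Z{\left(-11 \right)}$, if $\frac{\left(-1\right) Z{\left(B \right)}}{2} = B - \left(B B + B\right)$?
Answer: $-971$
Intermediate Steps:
$Z{\left(B \right)} = 2 B^{2}$ ($Z{\left(B \right)} = - 2 \left(B - \left(B B + B\right)\right) = - 2 \left(B - \left(B^{2} + B\right)\right) = - 2 \left(B - \left(B + B^{2}\right)\right) = - 2 \left(- B^{2}\right) = 2 B^{2}$)
$-3 + t{\left(-4 \right)} Z{\left(-11 \right)} = -3 - 4 \cdot 2 \left(-11\right)^{2} = -3 - 4 \cdot 2 \cdot 121 = -3 - 968 = -971$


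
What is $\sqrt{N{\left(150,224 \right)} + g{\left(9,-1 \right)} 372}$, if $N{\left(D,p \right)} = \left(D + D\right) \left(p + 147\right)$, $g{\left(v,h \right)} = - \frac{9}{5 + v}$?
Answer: $\frac{\sqrt{5441982}}{7} \approx 333.26$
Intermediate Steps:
$N{\left(D,p \right)} = 2 D \left(147 + p\right)$
$\sqrt{N{\left(150,224 \right)} + g{\left(9,-1 \right)} 372} = \sqrt{2 \cdot 150 \left(147 + 224\right) + - \frac{9}{5 + 9} \cdot 372} = \sqrt{2 \cdot 150 \cdot 371 + - \frac{9}{14} \cdot 372} = \sqrt{111300 + \left(-9\right) \frac{1}{14} \cdot 372} = \sqrt{111300 - \frac{1674}{7}} = \sqrt{\frac{777426}{7}} = \frac{\sqrt{5441982}}{7}$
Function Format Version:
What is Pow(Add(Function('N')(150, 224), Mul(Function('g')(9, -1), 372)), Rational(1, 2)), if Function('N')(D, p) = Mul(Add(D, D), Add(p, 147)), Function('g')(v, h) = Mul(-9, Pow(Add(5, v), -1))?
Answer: Mul(Rational(1, 7), Pow(5441982, Rational(1, 2))) ≈ 333.26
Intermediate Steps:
Function('N')(D, p) = Mul(2, D, Add(147, p)) (Function('N')(D, p) = Mul(Mul(2, D), Add(147, p)) = Mul(2, D, Add(147, p)))
Pow(Add(Function('N')(150, 224), Mul(Function('g')(9, -1), 372)), Rational(1, 2)) = Pow(Add(Mul(2, 150, Add(147, 224)), Mul(Mul(-9, Pow(Add(5, 9), -1)), 372)), Rational(1, 2)) = Pow(Add(Mul(2, 150, 371), Mul(Mul(-9, Pow(14, -1)), 372)), Rational(1, 2)) = Pow(Add(111300, Mul(Mul(-9, Rational(1, 14)), 372)), Rational(1, 2)) = Pow(Add(111300, Mul(Rational(-9, 14), 372)), Rational(1, 2)) = Pow(Add(111300, Rational(-1674, 7)), Rational(1, 2)) = Pow(Rational(777426, 7), Rational(1, 2)) = Mul(Rational(1, 7), Pow(5441982, Rational(1, 2)))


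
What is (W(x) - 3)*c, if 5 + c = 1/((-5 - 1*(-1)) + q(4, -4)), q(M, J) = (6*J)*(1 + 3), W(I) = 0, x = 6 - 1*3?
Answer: 1503/100 ≈ 15.030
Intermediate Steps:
x = 3 (x = 6 - 3 = 3)
q(M, J) = 24*J (q(M, J) = (6*J)*4 = 24*J)
c = -501/100 (c = -5 + 1/((-5 - 1*(-1)) + 24*(-4)) = -5 + 1/((-5 + 1) - 96) = -5 + 1/(-4 - 96) = -5 + 1/(-100) = -5 - 1/100 = -501/100 ≈ -5.0100)
(W(x) - 3)*c = (0 - 3)*(-501/100) = -3*(-501/100) = 1503/100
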